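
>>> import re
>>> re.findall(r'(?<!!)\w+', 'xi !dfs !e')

['xi', 'fs']

The negative lookahead/lookbehind blocks any match where the forbidden context is present.
Walking the string: at [0:2] → 'xi'; at [5:7] → 'fs'.
With no groups in the pattern, `findall` gives back each whole match — 2 here.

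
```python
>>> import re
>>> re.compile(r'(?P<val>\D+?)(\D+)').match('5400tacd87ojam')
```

None

`re.match` won't scan ahead — the pattern has to work from the very first character.
Here the string doesn't start with a match, so the call returns None.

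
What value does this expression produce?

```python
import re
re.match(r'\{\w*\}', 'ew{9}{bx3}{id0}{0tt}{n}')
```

With `match`, the pattern is implicitly anchored at the beginning.
Here position 0 doesn't satisfy it, so the call returns None.

None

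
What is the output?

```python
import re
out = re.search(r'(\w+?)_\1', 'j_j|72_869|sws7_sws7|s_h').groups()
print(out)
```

('j',)

The backreference `\1` re-matches whatever the first group consumed, character for character.
`re.search` tries every starting position until one works.
The match spans [0:3] → 'j_j'.
Captured: group 1 = 'j'.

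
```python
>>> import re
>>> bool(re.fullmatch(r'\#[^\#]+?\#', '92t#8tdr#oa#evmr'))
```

False

For `fullmatch`, every character of the input must be accounted for by the pattern.
Here the pattern can't cover the whole string, so the call returns None, and `bool(None)` is False.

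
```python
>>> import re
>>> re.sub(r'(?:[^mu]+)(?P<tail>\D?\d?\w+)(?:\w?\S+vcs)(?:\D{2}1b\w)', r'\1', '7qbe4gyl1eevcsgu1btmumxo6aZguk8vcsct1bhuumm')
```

This matches one or more of any character except [mu] (non-capturing group); then optionally a non-digit, then optionally a digit, then one or more of a word character (captured as 'tail'); then optionally a word character, then one or more of a non-whitespace character, then the literal 'vcs' (non-capturing group); then exactly 2 of a non-digit, then the literal '1b', then a word character (non-capturing group).
Matches: at [0:39] → '7qbe4gyl1eevcsgu1btmumxo6aZguk8vcsct1bh'.
Each match is replaced using the text its own group 1 captured.

'u1btmumxo6aZgukuumm'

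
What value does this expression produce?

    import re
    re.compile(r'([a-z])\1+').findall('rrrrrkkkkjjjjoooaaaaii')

A backreference is literal: `\1` must see the identical characters the first group matched.
Matches: at [0:5] match 'rrrrr', group 1 = 'r'; at [5:9] match 'kkkk', group 1 = 'k'; at [9:13] match 'jjjj', group 1 = 'j'; at [13:16] match 'ooo', group 1 = 'o'; at [16:20] match 'aaaa', group 1 = 'a'; ….
One capturing group, so `findall` returns just the captured substring from each match — 6 in all.

['r', 'k', 'j', 'o', 'a', 'i']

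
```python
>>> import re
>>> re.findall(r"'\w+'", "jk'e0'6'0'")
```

Scanning left to right: at [2:6] → "'e0'"; at [7:10] → "'0'".
No capturing groups, so `findall` returns the 2 full match strings.

["'e0'", "'0'"]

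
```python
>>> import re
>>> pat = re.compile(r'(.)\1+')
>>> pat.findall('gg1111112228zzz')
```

['g', '1', '2', 'z']

`\1` has to match the exact text group 1 already captured.
Walking the string: at [0:2] match 'gg', group 1 = 'g'; at [2:8] match '111111', group 1 = '1'; at [8:11] match '222', group 1 = '2'; at [12:15] match 'zzz', group 1 = 'z'.
One capturing group, so `findall` returns just the captured substring from each match — 4 in all.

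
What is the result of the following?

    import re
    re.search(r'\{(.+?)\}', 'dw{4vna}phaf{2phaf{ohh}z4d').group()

'{4vna}'

With the lazy modifier that quantifier settles for the fewest repetitions that let the rest of the pattern succeed (the atoms after it are unaffected and can still be greedy).
The match spans [2:8] → '{4vna}'.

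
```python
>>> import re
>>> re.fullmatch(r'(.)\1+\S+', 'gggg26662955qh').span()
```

(0, 14)

A backreference is literal: `\1` must see the identical characters the first group matched.
`re.fullmatch` is like wrapping the pattern in `^…$` (in single-line mode).
The match spans [0:14] → 'gggg26662955qh'.
Captured: group 1 = 'g'.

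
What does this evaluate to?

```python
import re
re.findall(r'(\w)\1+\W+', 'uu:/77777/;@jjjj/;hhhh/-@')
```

After group 1 captures some text, `\1` only succeeds where that same text appears again.
Because there's exactly one group, `findall` drops the full match and keeps group 1 from each hit.

['u', '7', 'j', 'h']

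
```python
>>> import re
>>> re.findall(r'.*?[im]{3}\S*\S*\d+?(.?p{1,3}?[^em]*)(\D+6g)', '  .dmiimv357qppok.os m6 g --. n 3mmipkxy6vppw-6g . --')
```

This matches zero or more of any character (lazy), then exactly 3 of one of [im], then zero or more of a non-whitespace character; then zero or more of a non-whitespace character, then one or more of a digit (lazy); then optionally any character, then 1 to 3 of the literal 'p' (lazy), then zero or more of any character except [em] (captured); then one or more of a non-digit, then the literal '6g' (captured).
Walking the string: at [0:48] match '  .dmiimv357qppok.os m6 g --. n 3mmipkxy6vppw-6g', groups = ('vppw', '-6g').
`findall` packs the 2 group values into a tuple for every match.

[('vppw', '-6g')]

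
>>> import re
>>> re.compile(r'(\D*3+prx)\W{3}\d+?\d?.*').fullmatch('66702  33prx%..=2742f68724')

None

Pattern: zero or more of a non-digit, then one or more of the literal '3', then the literal 'prx' (captured); then exactly 3 of a non-word character; then one or more of a digit (lazy); then optionally a digit, then zero or more of any character.
`re.fullmatch` requires the pattern to consume the entire string.
Here the pattern can't cover the whole string, so the call returns None.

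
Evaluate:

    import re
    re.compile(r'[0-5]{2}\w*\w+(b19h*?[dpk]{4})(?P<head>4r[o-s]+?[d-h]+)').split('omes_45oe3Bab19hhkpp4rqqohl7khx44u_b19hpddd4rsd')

Pattern: exactly 2 of a character in [0-5], then zero or more of a word character, then one or more of a word character; then the literal 'b19', then zero or more of the literal 'h' (lazy), then exactly 4 of one of [dpk] (captured); then the literal '4r', then one or more of a character in [o-s] (lazy), then one or more of a character in [d-h] (captured as 'head').
Matches to split on: at [5:47] → '45oe3Bab19hhkpp4rqqohl7khx44u_b19hpddd4rsd'.
`re.split` interleaves the captured-group text with the surrounding fragments.

['omes_', 'b19hpddd', '4rsd', '']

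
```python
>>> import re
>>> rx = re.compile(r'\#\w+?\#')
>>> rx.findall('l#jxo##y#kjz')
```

Walking the string: at [1:6] → '#jxo#'; at [6:9] → '#y#'.
No capturing groups, so `findall` returns the 2 full match strings.

['#jxo#', '#y#']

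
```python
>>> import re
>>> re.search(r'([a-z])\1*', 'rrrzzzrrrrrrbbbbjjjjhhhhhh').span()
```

(0, 3)

`\1` is not a pattern — it's the concrete string captured by group 1, re-applied verbatim.
`re.search` tries every starting position until one works.
The match spans [0:3] → 'rrr'.
Captured: group 1 = 'r'.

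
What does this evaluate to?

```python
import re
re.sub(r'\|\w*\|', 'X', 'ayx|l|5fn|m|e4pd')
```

`sub` substitutes 'X' at each match site.

'ayxX5fnXe4pd'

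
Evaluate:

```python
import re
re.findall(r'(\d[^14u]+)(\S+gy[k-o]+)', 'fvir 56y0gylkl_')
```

[('56y', '0gylkl')]

The pattern matches a digit, then one or more of any character except [14u] (captured); then one or more of a non-whitespace character, then the literal 'gy', then one or more of a character in [k-o] (captured).
Scanning left to right: at [5:14] match '56y0gylkl', groups = ('56y', '0gylkl').
With 2 capturing groups, `findall` returns a 2-tuple per match.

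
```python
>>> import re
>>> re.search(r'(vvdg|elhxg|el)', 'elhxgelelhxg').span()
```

The regex engine tests alternatives in the order written; an earlier branch that matches wins even if a later one would match more.
Unlike `match`, `search` isn't anchored — it looks for the pattern anywhere in the string.
The match spans [0:5] → 'elhxg'.
Captured: group 1 = 'elhxg'.

(0, 5)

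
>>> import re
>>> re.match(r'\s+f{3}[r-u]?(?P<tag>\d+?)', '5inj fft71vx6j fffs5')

None

`match` is anchored at position 0; if the pattern doesn't fit there, it returns None.
Here position 0 doesn't satisfy it, so the call returns None.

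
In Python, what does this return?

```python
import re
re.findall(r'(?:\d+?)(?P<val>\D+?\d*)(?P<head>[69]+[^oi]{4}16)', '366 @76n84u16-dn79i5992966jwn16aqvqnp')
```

The pattern matches one or more of a digit (lazy) (non-capturing group); then one or more of a non-digit (lazy), then zero or more of a digit (captured as 'val'); then one or more of one of [69], then exactly 4 of any character except [oi], then the literal '16' (captured as 'head').
Matches: at [0:13] match '366 @76n84u16', groups = (' @7', '6n84u16'); at [16:31] match '79i5992966jwn16', groups = ('i59929', '66jwn16').
Multiple groups make `findall` return tuples — one 2-tuple for each match.

[(' @7', '6n84u16'), ('i59929', '66jwn16')]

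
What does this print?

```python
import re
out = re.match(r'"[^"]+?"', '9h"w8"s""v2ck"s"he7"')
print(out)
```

None

`re.match` won't scan ahead — the pattern has to work from the very first character.
Here position 0 doesn't satisfy it, so the call returns None.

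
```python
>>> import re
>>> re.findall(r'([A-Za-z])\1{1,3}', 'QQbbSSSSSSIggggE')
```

['Q', 'b', 'S', 'S', 'g']

The backreference `\1` re-matches whatever the first group consumed, character for character.
Scanning left to right: at [0:2] match 'QQ', group 1 = 'Q'; at [2:4] match 'bb', group 1 = 'b'; at [4:8] match 'SSSS', group 1 = 'S'; at [8:10] match 'SS', group 1 = 'S'; at [11:15] match 'gggg', group 1 = 'g'.
With a single group, `findall` returns only what that group captured — 5 items.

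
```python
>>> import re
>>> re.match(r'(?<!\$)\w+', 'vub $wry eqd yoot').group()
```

'vub'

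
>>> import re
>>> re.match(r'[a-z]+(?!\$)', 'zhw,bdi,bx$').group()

'zhw'

Because the assertion is negative and zero-width, positions next to the forbidden text are skipped.
`re.match` won't scan ahead — the pattern has to work from the very first character.
The match spans [0:3] → 'zhw'.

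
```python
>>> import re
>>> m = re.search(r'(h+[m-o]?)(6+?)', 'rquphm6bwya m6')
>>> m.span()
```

This matches one or more of the literal 'h', then optionally a character in [m-o] (captured); then one or more of a literal '6' (lazy) (captured).
`re.search` scans for the first position where the pattern succeeds.
The match spans [4:7] → 'hm6'.
Captured: group 1 = 'hm', group 2 = '6'.

(4, 7)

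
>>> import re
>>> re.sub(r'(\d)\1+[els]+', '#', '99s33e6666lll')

The backreference `\1` re-matches whatever the first group consumed, character for character.
`sub` substitutes '#' at each match site.

'###'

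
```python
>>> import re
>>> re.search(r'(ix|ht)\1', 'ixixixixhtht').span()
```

The backreference `\1` re-matches whatever the first group consumed, character for character.
The match spans [0:4] → 'ixix'.

(0, 4)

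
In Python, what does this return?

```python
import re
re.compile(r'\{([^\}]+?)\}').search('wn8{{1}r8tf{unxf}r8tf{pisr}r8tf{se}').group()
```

`re.search` scans for the first position where the pattern succeeds.
The match spans [3:7] → '{{1}'.
Captured: group 1 = '{1'.

'{{1}'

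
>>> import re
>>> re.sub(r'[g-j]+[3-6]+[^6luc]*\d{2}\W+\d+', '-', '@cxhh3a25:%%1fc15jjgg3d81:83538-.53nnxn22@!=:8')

This matches one or more of a character in [g-j]; then one or more of a character in [3-6]; then zero or more of any character except [6luc], then exactly 2 of a digit, then one or more of a non-word character; then one or more of a digit.
Each match is replaced by '-'.

'@cx-fc15-'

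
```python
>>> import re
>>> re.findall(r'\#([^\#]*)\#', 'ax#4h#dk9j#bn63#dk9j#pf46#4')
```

['4h', 'bn63', 'pf46']

Scanning left to right: at [2:6] match '#4h#', group 1 = '4h'; at [10:16] match '#bn63#', group 1 = 'bn63'; at [20:26] match '#pf46#', group 1 = 'pf46'.
`findall` collects group 1 from each match (3 total).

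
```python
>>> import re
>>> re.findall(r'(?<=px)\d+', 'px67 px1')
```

['67', '1']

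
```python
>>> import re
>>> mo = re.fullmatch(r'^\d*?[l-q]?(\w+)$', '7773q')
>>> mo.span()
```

(0, 5)

`fullmatch` succeeds only if the pattern covers the string from start to end.
The match spans [0:5] → '7773q'.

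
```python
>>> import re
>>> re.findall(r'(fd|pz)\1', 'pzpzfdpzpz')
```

['pz', 'pz']

`\1` is not a pattern — it's the concrete string captured by group 1, re-applied verbatim.
One capturing group, so `findall` returns just the captured substring from each match — 2 in all.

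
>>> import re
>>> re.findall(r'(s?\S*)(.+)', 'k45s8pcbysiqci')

[('k45s8pcbysiqc', 'i')]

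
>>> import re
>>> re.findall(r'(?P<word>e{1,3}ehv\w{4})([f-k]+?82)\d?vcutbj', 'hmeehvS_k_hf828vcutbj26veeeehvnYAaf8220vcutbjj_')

`findall` packs the 2 group values into a tuple for every match.

[('eehvS_k_', 'hf82')]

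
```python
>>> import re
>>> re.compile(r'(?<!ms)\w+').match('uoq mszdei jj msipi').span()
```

The negative lookahead/lookbehind blocks any match where the forbidden context is present.
With `match`, the pattern is implicitly anchored at the beginning.
The match spans [0:3] → 'uoq'.

(0, 3)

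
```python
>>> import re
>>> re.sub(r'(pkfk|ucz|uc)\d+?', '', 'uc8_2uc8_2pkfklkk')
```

'_2_2pkfklkk'

Matches: at [0:3] → 'uc8'; at [5:8] → 'uc8'.
Every occurrence is swapped for ''.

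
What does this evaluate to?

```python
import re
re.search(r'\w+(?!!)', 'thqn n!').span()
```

(0, 4)

Because the assertion is negative and zero-width, positions next to the forbidden text are skipped.
The match spans [0:4] → 'thqn'.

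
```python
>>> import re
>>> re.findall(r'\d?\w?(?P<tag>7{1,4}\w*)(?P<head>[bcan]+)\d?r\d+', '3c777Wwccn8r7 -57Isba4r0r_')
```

[('777Wwcc', 'n'), ('7Isb', 'a')]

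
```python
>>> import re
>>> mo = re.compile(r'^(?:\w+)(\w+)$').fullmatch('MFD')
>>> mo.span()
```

The pattern matches anchored at the start of the string; then one or more of a word character (non-capturing group); then one or more of a word character (captured); then anchored at the end.
For `fullmatch`, every character of the input must be accounted for by the pattern.
The match spans [0:3] → 'MFD'.
Captured: group 1 = 'D'.

(0, 3)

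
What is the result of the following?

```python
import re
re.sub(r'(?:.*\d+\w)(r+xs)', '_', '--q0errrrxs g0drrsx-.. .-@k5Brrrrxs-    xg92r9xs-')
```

'_-    xg92r9xs-'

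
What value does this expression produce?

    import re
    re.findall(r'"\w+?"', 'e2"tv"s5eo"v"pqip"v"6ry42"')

Walking the string: at [2:6] → '"tv"'; at [10:13] → '"v"'; at [17:20] → '"v"'.
With no groups in the pattern, `findall` gives back each whole match — 3 here.

['"tv"', '"v"', '"v"']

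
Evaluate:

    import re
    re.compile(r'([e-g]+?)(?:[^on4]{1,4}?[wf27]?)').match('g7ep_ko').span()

This matches one or more of a character in [e-g] (lazy) (captured); then 1 to 4 of any character except [on4] (lazy), then optionally one of [wf27] (non-capturing group).
A `+?`/`*?`/`{m,n}?` starts at its minimum and grows only as far as needed for what follows to match.
`re.match` won't scan ahead — the pattern has to work from the very first character.
The match spans [0:2] → 'g7'.
Captured: group 1 = 'g'.

(0, 2)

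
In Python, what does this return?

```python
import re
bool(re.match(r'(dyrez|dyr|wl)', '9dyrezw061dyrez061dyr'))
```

False

`re.match` won't scan ahead — the pattern has to work from the very first character.
Here the string doesn't start with a match, so the call returns None, and `bool(None)` is False.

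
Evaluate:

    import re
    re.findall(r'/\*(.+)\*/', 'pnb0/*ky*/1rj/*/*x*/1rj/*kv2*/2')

['ky*/1rj/*/*x*/1rj/*kv2']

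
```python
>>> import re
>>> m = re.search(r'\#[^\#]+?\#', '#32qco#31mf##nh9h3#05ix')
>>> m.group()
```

'#32qco#'

The match spans [0:7] → '#32qco#'.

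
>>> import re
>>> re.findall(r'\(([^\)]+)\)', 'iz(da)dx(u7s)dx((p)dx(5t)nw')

['da', 'u7s', '(p', '5t']

`findall` collects group 1 from each match (4 total).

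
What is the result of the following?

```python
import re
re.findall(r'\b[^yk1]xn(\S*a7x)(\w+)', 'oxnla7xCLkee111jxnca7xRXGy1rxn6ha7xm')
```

[('la7xCLkee111jxnca7xRXGy1rxn6ha7x', 'm')]

`findall` packs the 2 group values into a tuple for every match.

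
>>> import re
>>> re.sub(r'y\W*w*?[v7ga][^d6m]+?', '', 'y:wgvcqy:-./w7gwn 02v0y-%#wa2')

This matches the literal 'y', then zero or more of a non-word character, then zero or more of a literal 'w' (lazy); then one of [v7ga], then one or more of any character except [d6m] (lazy).
A non-greedy quantifier consumes as few characters as it can — just enough that the remainder of the pattern still matches from where it stops; whatever follows it matches normally.
Matches: at [0:5] → 'y:wgv'; at [7:15] → 'y:-./w7g'; at [22:29] → 'y-%#wa2'.
Every occurrence is swapped for ''.

'cqwn 02v0'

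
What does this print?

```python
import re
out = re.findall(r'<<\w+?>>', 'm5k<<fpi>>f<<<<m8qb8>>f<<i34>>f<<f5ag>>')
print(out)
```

['<<fpi>>', '<<m8qb8>>', '<<i34>>', '<<f5ag>>']

Matches: at [3:10] → '<<fpi>>'; at [13:22] → '<<m8qb8>>'; at [23:30] → '<<i34>>'; at [31:39] → '<<f5ag>>'.
`findall` yields the raw match text (4 of them) because the pattern has no groups.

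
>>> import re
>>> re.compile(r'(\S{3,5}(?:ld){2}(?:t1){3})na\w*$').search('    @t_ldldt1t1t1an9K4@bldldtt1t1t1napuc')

None

The pattern matches 3 to 5 of a non-whitespace character, then the literal 'ld' repeated 2 times, then the literal 't1' repeated 3 times (captured); then the literal 'na', then zero or more of a word character; then anchored at the end.
Here the pattern never matches, so the call returns None.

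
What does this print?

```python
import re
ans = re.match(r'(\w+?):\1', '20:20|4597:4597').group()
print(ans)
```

`re.match` only tries the pattern at the start of the string.
The match spans [0:5] → '20:20'.

20:20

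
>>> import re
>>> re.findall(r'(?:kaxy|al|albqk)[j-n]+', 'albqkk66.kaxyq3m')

['albqkk']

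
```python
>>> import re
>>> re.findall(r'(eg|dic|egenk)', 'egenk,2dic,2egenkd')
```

['eg', 'dic', 'eg']

Branches in `(...|...)` are attempted left-to-right; the first branch that allows the whole pattern to succeed is taken.
Scanning left to right: at [0:2] match 'eg', group 1 = 'eg'; at [7:10] match 'dic', group 1 = 'dic'; at [12:14] match 'eg', group 1 = 'eg'.
With a single group, `findall` returns only what that group captured — 3 items.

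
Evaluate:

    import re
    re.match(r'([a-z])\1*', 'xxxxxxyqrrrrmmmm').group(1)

'x'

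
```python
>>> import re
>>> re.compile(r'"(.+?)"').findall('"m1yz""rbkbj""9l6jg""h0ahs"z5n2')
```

Because the quantifier is non-greedy, it stops expanding at the earliest point where the rest of the pattern can succeed.
One capturing group, so `findall` returns just the captured substring from each match — 4 in all.

['m1yz', 'rbkbj', '9l6jg', 'h0ahs']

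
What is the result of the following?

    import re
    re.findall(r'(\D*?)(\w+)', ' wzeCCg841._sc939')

Because the quantifier is non-greedy, it stops expanding at the earliest point where the rest of the pattern can succeed.
Multiple groups make `findall` return tuples — one 2-tuple for each match.

[(' ', 'wzeCCg841'), ('.', '_sc939')]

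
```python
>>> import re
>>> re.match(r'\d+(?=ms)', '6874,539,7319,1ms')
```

None

`match` is anchored at position 0; if the pattern doesn't fit there, it returns None.
Here the pattern fails at index 0, so the call returns None.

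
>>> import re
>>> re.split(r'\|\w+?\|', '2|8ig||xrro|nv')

['2', '', 'nv']

Matches to split on: at [1:6] → '|8ig|'; at [6:12] → '|xrro|'.
`split` removes every match and returns the 3 fragments in between.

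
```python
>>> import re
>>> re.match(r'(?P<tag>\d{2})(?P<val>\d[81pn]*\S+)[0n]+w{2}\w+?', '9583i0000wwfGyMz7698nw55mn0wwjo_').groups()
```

This matches exactly 2 of a digit (captured as 'tag'); then a digit, then zero or more of one of [81pn], then one or more of a non-whitespace character (captured as 'val'); then one or more of one of [0n], then exactly 2 of a literal 'w'; then one or more of a word character (lazy).
The `?` after the quantifier makes it lazy — it takes as little as possible before letting the rest of the pattern try.
`re.match` won't scan ahead — the pattern has to work from the very first character.
The match spans [0:30] → '9583i0000wwfGyMz7698nw55mn0wwj'.
Captured: group 1 = '95', group 2 = '83i0000wwfGyMz7698nw55mn'.

('95', '83i0000wwfGyMz7698nw55mn')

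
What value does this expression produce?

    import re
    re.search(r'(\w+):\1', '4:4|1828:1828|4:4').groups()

After group 1 captures some text, `\1` only succeeds where that same text appears again.
Unlike `match`, `search` isn't anchored — it looks for the pattern anywhere in the string.
The match spans [0:3] → '4:4'.
Captured: group 1 = '4'.

('4',)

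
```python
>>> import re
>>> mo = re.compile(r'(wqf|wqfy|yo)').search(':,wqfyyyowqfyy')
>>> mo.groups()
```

The match spans [2:5] → 'wqf'.
Captured: group 1 = 'wqf'.

('wqf',)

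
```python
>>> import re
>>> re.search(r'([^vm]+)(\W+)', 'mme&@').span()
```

This matches one or more of any character except [vm] (captured); then one or more of a non-word character (captured).
`re.search` scans for the first position where the pattern succeeds.
The match spans [2:5] → 'e&@'.
Captured: group 1 = 'e&', group 2 = '@'.

(2, 5)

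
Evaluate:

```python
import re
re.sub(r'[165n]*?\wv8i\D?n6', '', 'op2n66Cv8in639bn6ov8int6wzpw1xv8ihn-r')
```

The pattern matches zero or more of one of [165n] (lazy), then a word character; then the literal 'v8i', then optionally a non-digit, then the literal 'n6'.
Matches: at [3:12] → 'n66Cv8in6'.
Every occurrence is swapped for ''.

'op239bn6ov8int6wzpw1xv8ihn-r'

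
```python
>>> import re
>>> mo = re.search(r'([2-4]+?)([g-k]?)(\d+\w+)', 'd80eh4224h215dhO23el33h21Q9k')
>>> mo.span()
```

Pattern: one or more of a character in [2-4] (lazy) (captured); then optionally a character in [g-k] (captured); then one or more of a digit, then one or more of a word character (captured).
Unlike `match`, `search` isn't anchored — it looks for the pattern anywhere in the string.
The match spans [5:28] → '4224h215dhO23el33h21Q9k'.
Captured: group 1 = '4', group 2 = '', group 3 = '224h215dhO23el33h21Q9k'.

(5, 28)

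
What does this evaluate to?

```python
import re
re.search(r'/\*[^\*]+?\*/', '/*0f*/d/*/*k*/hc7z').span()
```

(0, 6)

The match spans [0:6] → '/*0f*/'.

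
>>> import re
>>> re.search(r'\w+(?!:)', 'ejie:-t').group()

'eji'

The negative lookahead/lookbehind blocks any match where the forbidden context is present.
`re.search` tries every starting position until one works.
The match spans [0:3] → 'eji'.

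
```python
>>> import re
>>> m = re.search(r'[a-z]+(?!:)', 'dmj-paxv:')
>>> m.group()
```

`(?!…)`/`(?<!…)` only lets a position through if the neighbouring text does NOT match; no characters are consumed.
`re.search` scans for the first position where the pattern succeeds.
The match spans [0:3] → 'dmj'.

'dmj'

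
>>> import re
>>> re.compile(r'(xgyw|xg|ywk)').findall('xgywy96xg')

`|` is ordered: at each position the engine commits to the first alternative that works.
Walking the string: at [0:4] match 'xgyw', group 1 = 'xgyw'; at [7:9] match 'xg', group 1 = 'xg'.
One capturing group, so `findall` returns just the captured substring from each match — 2 in all.

['xgyw', 'xg']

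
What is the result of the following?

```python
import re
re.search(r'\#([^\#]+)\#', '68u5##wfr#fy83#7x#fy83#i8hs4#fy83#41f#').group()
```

'#wfr#'

`re.search` tries every starting position until one works.
The match spans [5:10] → '#wfr#'.
Captured: group 1 = 'wfr'.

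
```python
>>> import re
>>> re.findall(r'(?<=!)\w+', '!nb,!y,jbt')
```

['nb', 'y']

Lookahead/lookbehind check context without consuming it, so the matched span excludes the asserted characters.
Walking the string: at [1:3] → 'nb'; at [5:6] → 'y'.
No capturing groups, so `findall` returns the 2 full match strings.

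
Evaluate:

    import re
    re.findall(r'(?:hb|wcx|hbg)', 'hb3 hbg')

['hb', 'hb']

Alternation tries branches left to right and keeps the first one that lets the overall match succeed at that position.
No capturing groups, so `findall` returns the 2 full match strings.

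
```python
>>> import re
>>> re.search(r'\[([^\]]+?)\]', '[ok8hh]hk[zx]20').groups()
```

The match spans [0:7] → '[ok8hh]'.
Captured: group 1 = 'ok8hh'.

('ok8hh',)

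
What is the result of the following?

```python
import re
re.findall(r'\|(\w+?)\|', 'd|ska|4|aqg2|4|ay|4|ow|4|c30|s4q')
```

['ska', 'aqg2', 'ay', 'ow', 'c30']

Walking the string: at [1:6] match '|ska|', group 1 = 'ska'; at [7:13] match '|aqg2|', group 1 = 'aqg2'; at [14:18] match '|ay|', group 1 = 'ay'; at [19:23] match '|ow|', group 1 = 'ow'; at [24:29] match '|c30|', group 1 = 'c30'.
Because there's exactly one group, `findall` drops the full match and keeps group 1 from each hit.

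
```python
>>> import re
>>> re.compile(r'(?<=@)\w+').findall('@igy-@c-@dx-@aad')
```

['igy', 'c', 'dx', 'aad']

The lookaround is zero-width — it requires the adjacent text to match without consuming it, so the asserted text isn't part of the match.
Matches: at [1:4] → 'igy'; at [6:7] → 'c'; at [9:11] → 'dx'; at [13:16] → 'aad'.
With no groups in the pattern, `findall` gives back each whole match — 4 here.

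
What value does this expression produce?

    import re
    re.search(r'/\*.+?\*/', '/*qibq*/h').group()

`re.search` tries every starting position until one works.
The match spans [0:8] → '/*qibq*/'.

'/*qibq*/'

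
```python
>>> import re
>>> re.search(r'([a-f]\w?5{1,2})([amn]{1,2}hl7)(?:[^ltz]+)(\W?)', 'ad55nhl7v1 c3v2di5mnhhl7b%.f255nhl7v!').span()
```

(0, 22)

This matches a character in [a-f], then optionally a word character, then 1 to 2 of a literal '5' (captured); then 1 to 2 of one of [amn], then the literal 'hl7' (captured); then one or more of any character except [ltz] (non-capturing group); then optionally a non-word character (captured).
`search` walks the string left to right and returns the first match it finds.
The match spans [0:22] → 'ad55nhl7v1 c3v2di5mnhh'.
Captured: group 1 = 'ad55', group 2 = 'nhl7', group 3 = ''.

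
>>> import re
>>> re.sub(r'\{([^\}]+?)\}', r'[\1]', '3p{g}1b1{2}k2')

'3p[g]1b1[2]k2'

The replacement refers to a captured group, so each match is rewritten using its own captured text.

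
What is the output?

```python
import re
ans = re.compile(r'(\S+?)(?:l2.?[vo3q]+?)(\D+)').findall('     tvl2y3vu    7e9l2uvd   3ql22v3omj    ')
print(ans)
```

Pattern: one or more of a non-whitespace character (lazy) (captured); then the literal 'l2', then optionally any character, then one or more of one of [vo3q] (lazy) (non-capturing group); then one or more of a non-digit (captured).
Matches: at [5:17] match 'tvl2y3vu    ', groups = ('tv', 'vu    '); at [17:28] match '7e9l2uvd   ', groups = ('7e9', 'd   '); at [28:42] match '3ql22v3omj    ', groups = ('3q', 'omj    ').
`findall` packs the 2 group values into a tuple for every match.

[('tv', 'vu    '), ('7e9', 'd   '), ('3q', 'omj    ')]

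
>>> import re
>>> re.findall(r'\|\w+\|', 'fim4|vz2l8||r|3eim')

Since nothing is captured, `findall` lists the 2 matched substrings directly.

['|vz2l8|', '|r|']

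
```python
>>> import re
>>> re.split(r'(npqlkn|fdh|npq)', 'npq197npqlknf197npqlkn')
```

['', 'npq', '197', 'npqlkn', 'f197', 'npqlkn', '']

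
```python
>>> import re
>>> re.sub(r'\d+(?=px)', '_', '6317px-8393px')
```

'_px-_px'

The positive lookaround only admits positions where the adjacent text matches; those characters stay outside the span.
Matches: at [0:4] → '6317'; at [7:11] → '8393'.
Each match is replaced by '_'.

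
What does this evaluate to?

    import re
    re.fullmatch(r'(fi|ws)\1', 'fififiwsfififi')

None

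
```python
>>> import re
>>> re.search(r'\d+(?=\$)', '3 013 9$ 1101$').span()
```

(6, 7)

The `(?=…)`/`(?<=…)` assertion just peeks at neighbouring text; it doesn't advance the match position.
Unlike `match`, `search` isn't anchored — it looks for the pattern anywhere in the string.
The match spans [6:7] → '9'.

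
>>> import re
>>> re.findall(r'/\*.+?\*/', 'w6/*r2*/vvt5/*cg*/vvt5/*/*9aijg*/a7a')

Because the quantifier is non-greedy, it stops expanding at the earliest point where the rest of the pattern can succeed.
Matches: at [2:8] → '/*r2*/'; at [12:18] → '/*cg*/'; at [22:33] → '/*/*9aijg*/'.
No capturing groups, so `findall` returns the 3 full match strings.

['/*r2*/', '/*cg*/', '/*/*9aijg*/']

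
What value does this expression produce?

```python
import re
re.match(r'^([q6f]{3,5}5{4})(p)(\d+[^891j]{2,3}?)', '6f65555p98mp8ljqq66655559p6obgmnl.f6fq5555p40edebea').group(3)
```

'98mp'

The match spans [0:12] → '6f65555p98mp'.
Captured: group 1 = '6f65555', group 2 = 'p', group 3 = '98mp'.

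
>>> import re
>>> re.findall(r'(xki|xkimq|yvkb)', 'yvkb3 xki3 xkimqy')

Alternation tries branches left to right and keeps the first one that lets the overall match succeed at that position.
Walking the string: at [0:4] match 'yvkb', group 1 = 'yvkb'; at [6:9] match 'xki', group 1 = 'xki'; at [11:14] match 'xki', group 1 = 'xki'.
With a single group, `findall` returns only what that group captured — 3 items.

['yvkb', 'xki', 'xki']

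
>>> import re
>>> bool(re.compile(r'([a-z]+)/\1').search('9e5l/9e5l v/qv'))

False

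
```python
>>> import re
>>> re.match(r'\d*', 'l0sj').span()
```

(0, 0)

Pattern: zero or more of a digit.
`re.match` only tries the pattern at the start of the string.
The match spans [0:0] → ''.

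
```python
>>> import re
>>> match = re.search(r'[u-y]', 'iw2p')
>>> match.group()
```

'w'

The match spans [1:2] → 'w'.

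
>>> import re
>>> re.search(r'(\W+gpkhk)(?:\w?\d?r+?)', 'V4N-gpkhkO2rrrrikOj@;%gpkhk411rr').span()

(3, 12)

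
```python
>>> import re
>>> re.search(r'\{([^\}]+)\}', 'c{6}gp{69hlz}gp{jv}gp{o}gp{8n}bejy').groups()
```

('6',)

`search` walks the string left to right and returns the first match it finds.
The match spans [1:4] → '{6}'.
Captured: group 1 = '6'.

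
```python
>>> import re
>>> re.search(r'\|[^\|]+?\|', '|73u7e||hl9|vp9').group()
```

'|73u7e|'

`re.search` scans for the first position where the pattern succeeds.
The match spans [0:7] → '|73u7e|'.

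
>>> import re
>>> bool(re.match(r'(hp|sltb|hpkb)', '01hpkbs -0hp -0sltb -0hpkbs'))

With `match`, the pattern is implicitly anchored at the beginning.
Here the string doesn't start with a match, so the call returns None, and `bool(None)` is False.

False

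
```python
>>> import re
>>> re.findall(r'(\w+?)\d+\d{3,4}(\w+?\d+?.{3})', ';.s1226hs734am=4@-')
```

[('s', 'hs734a')]

A non-greedy quantifier consumes as few characters as it can — just enough that the remainder of the pattern still matches from where it stops; whatever follows it matches normally.
With 2 capturing groups, `findall` returns a 2-tuple per match.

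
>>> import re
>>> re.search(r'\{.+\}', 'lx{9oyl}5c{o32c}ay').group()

'{9oyl}5c{o32c}'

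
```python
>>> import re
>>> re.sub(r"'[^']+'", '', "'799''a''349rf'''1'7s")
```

"'7s"

`sub` substitutes '' at each match site.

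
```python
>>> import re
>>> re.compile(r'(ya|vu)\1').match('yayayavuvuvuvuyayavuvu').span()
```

(0, 4)

`re.match` only tries the pattern at the start of the string.
The match spans [0:4] → 'yaya'.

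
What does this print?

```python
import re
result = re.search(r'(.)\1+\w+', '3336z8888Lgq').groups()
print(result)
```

The match spans [0:12] → '3336z8888Lgq'.
Captured: group 1 = '3'.

('3',)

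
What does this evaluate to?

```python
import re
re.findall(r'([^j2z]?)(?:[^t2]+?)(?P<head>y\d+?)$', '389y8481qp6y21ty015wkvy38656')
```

[('t', 'y38656')]

Pattern: optionally any character except [j2z] (captured); then one or more of any character except [t2] (lazy) (non-capturing group); then the literal 'y', then one or more of a digit (lazy) (captured as 'head'); then anchored at the end.
Walking the string: at [14:28] match 'ty015wkvy38656', groups = ('t', 'y38656').
2 groups means the one result is a tuple of 2 captured strings — 1 here.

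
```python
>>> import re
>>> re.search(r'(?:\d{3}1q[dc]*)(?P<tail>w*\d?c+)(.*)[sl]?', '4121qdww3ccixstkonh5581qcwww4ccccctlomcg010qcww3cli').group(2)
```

Pattern: exactly 3 of a digit, then the literal '1q', then zero or more of one of [dc] (non-capturing group); then zero or more of a literal 'w', then optionally a digit, then one or more of the literal 'c' (captured as 'tail'); then zero or more of any character (captured); then optionally one of [sl].
`re.search` tries every starting position until one works.
The match spans [0:51] → '4121qdww3ccixstkonh5581qcwww4ccccctlomcg010qcww3cli'.
Captured: group 1 = 'ww3cc', group 2 = 'ixstkonh5581qcwww4ccccctlomcg010qcww3cli'.

'ixstkonh5581qcwww4ccccctlomcg010qcww3cli'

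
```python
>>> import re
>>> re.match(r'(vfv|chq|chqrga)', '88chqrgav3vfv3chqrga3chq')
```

None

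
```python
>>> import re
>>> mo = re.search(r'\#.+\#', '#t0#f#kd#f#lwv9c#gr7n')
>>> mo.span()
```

(0, 17)

Unlike `match`, `search` isn't anchored — it looks for the pattern anywhere in the string.
The match spans [0:17] → '#t0#f#kd#f#lwv9c#'.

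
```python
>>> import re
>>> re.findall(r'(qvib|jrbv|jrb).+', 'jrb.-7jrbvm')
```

['jrb']

Matches: at [0:11] match 'jrb.-7jrbvm', group 1 = 'jrb'.
With a single group, `findall` returns only what that group captured — 1 item.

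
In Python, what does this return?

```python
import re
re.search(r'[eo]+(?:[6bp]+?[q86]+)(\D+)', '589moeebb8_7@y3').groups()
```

('_',)

This matches one or more of one of [eo]; then one or more of one of [6bp] (lazy), then one or more of one of [q86] (non-capturing group); then one or more of a non-digit (captured).
`re.search` tries every starting position until one works.
The match spans [4:11] → 'oeebb8_'.
Captured: group 1 = '_'.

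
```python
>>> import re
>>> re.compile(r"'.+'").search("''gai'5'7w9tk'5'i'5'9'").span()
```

(0, 22)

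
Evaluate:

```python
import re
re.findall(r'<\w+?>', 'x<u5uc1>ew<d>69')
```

['<u5uc1>', '<d>']

Matches: at [1:8] → '<u5uc1>'; at [10:13] → '<d>'.
With no groups in the pattern, `findall` gives back each whole match — 2 here.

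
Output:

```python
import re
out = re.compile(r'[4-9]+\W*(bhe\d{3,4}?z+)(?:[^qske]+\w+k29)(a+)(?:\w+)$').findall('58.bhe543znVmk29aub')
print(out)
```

Pattern: one or more of a character in [4-9], then zero or more of a non-word character; then the literal 'bhe', then 3 to 4 of a digit (lazy), then one or more of a literal 'z' (captured); then one or more of any character except [qske], then one or more of a word character, then the literal 'k29' (non-capturing group); then one or more of a literal 'a' (captured); then one or more of a word character (non-capturing group); then anchored at the end.
Matches: at [0:19] match '58.bhe543znVmk29aub', groups = ('bhe543z', 'a').
With 2 capturing groups, `findall` returns a 2-tuple per match.

[('bhe543z', 'a')]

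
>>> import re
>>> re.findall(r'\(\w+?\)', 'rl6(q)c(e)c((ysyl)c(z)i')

Walking the string: at [3:6] → '(q)'; at [7:10] → '(e)'; at [12:18] → '(ysyl)'; at [19:22] → '(z)'.
Since nothing is captured, `findall` lists the 4 matched substrings directly.

['(q)', '(e)', '(ysyl)', '(z)']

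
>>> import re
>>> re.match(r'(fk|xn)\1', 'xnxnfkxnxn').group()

'xnxn'

`\1` has to match the exact text group 1 already captured.
With `match`, the pattern is implicitly anchored at the beginning.
The match spans [0:4] → 'xnxn'.
Captured: group 1 = 'xn'.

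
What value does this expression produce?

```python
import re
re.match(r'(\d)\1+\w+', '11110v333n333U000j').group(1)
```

'1'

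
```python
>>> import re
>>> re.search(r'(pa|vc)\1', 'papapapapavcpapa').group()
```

'papa'

`\1` is not a pattern — it's the concrete string captured by group 1, re-applied verbatim.
`search` walks the string left to right and returns the first match it finds.
The match spans [0:4] → 'papa'.
Captured: group 1 = 'pa'.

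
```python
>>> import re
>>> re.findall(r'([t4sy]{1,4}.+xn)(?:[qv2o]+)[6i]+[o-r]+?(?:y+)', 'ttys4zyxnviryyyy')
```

['ttys4zyxn']

Pattern: 1 to 4 of one of [t4sy], then one or more of any character, then the literal 'xn' (captured); then one or more of one of [qv2o] (non-capturing group); then one or more of one of [6i], then one or more of a character in [o-r] (lazy); then one or more of a literal 'y' (non-capturing group).
With a single group, `findall` returns only what that group captured — 1 item.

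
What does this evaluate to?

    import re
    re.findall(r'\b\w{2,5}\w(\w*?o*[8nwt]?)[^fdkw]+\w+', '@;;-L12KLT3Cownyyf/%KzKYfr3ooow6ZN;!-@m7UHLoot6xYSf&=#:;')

['', '', 'ot']

This matches a word boundary (`\b`, zero-width); then 2 to 5 of a word character, then a word character; then zero or more of a word character (lazy), then zero or more of a literal 'o', then optionally one of [8nwt] (captured); then one or more of any character except [fdkw]; then one or more of a word character.
The `?` after the quantifier makes it lazy — it takes as little as possible before letting the rest of the pattern try.
Scanning left to right: at [4:18] match 'L12KLT3Cownyyf', group 1 = ''; at [20:34] match 'KzKYfr3ooow6ZN', group 1 = ''; at [38:51] match 'm7UHLoot6xYSf', group 1 = 'ot'.
`findall` collects group 1 from each match (3 total).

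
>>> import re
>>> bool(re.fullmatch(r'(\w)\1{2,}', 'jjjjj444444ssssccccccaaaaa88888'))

False

After group 1 captures some text, `\1` only succeeds where that same text appears again.
`re.fullmatch` requires the pattern to consume the entire string.
Here there's no way to consume every character, so the call returns None, and `bool(None)` is False.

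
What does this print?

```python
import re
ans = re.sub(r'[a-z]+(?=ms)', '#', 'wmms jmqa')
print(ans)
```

#ms jmqa

The `(?=…)`/`(?<=…)` assertion just peeks at neighbouring text; it doesn't advance the match position.
Matches: at [0:2] → 'wm'.
Every occurrence is swapped for '#'.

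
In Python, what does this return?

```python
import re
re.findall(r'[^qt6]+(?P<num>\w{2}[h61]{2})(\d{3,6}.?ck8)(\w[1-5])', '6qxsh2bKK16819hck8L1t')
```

The pattern matches one or more of any character except [qt6]; then exactly 2 of a word character, then exactly 2 of one of [h61] (captured as 'num'); then 3 to 6 of a digit, then optionally any character, then the literal 'ck8' (captured); then a word character, then a character in [1-5] (captured).
`findall` packs the 3 group values into a tuple for every match.

[('KK16', '819hck8', 'L1')]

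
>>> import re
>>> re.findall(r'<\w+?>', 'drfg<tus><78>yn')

['<tus>', '<78>']

Scanning left to right: at [4:9] → '<tus>'; at [9:13] → '<78>'.
`findall` yields the raw match text (2 of them) because the pattern has no groups.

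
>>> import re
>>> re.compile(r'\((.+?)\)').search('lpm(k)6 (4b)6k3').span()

A non-greedy quantifier consumes as few characters as it can — just enough that the remainder of the pattern still matches from where it stops; whatever follows it matches normally.
`re.search` scans for the first position where the pattern succeeds.
The match spans [3:6] → '(k)'.
Captured: group 1 = 'k'.

(3, 6)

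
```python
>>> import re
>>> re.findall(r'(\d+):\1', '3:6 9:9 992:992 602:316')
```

['9', '992']

A backreference is literal: `\1` must see the identical characters the first group matched.
`findall` collects group 1 from each match (2 total).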